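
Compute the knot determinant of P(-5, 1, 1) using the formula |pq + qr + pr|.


Step 1: Compute pq + qr + pr.
pq = (-5)*1 = -5
qr = 1*1 = 1
pr = (-5)*1 = -5
pq + qr + pr = -5 + 1 + (-5) = -9
Step 2: Take absolute value.
det(P(-5,1,1)) = |-9| = 9

9


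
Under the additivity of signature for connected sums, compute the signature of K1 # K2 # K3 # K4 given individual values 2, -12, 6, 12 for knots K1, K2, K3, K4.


The signature is additive under connected sum.
signature(K1 # K2 # K3 # K4) = (2) + (-12) + (6) + (12)
= 8

8


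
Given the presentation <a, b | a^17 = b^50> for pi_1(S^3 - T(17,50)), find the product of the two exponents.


The relation is a^17 = b^50.
Product of exponents = 17 * 50
= 850

850


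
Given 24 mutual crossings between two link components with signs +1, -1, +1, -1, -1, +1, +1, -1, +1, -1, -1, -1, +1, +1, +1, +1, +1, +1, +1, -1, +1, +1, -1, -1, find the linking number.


Step 1: Count positive crossings: 14
Step 2: Count negative crossings: 10
Step 3: Sum of signs = 14 - 10 = 4
Step 4: Linking number = sum/2 = 4/2 = 2

2


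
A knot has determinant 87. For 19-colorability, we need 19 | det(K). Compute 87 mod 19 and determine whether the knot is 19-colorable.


Step 1: A knot is p-colorable if and only if p divides its determinant.
Step 2: Compute 87 mod 19.
87 = 4 * 19 + 11
Step 3: 87 mod 19 = 11
Step 4: The knot is 19-colorable: no

11


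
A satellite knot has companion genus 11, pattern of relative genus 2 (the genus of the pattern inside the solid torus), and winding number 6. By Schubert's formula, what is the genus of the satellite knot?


Schubert: g(satellite) = g_rel(pattern) + |winding| * g(companion),
where g_rel(pattern) is the genus of the pattern relative to the solid torus.
= 2 + 6 * 11
= 2 + 66 = 68

68


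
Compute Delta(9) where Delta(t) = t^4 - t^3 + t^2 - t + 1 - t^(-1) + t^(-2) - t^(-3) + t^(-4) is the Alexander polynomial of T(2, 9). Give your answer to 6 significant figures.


Substituting t = 9 into Delta(t) = t^4 - t^3 + t^2 - t + 1 - t^(-1) + t^(-2) - t^(-3) + t^(-4):
Term values: (6561) + (-729) + (81) + (-9) + (1) + (-0.111111) + (0.0123457) + (-0.00137174) + (0.000152416)
Sum = 5904.900015
Rounded to 6 significant figures: 5904.9

5904.9


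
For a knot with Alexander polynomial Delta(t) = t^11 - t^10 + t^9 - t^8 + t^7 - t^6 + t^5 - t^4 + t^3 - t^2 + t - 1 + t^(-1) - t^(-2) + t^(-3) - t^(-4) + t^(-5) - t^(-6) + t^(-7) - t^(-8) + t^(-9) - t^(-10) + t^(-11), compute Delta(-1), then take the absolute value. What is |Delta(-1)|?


Step 1: The polynomial has 23 terms with alternating signs, exponents from 11 down to -11.
Step 2: Substitute t = -1. The i-th term has coefficient (-1)^i and exponent (m-i),
  so its value is (-1)^i * (-1)^(m-i) = (-1)^m = -1 for every i.
Step 3: All 23 terms equal -1, so Delta(-1) = 23 * (-1) = -23
Step 4: |Delta(-1)| = 23

23


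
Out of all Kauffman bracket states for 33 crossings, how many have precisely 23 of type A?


We choose which 23 of 33 crossings get A-smoothings.
C(33, 23) = 33! / (23! * 10!)
= 92561040

92561040


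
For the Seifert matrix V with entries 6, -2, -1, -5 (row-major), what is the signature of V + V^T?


Step 1: V + V^T = [[12, -3], [-3, -10]]
Step 2: trace = 2, det = -129
Step 3: Discriminant = 2^2 - 4*(-129) = 520
Step 4: Eigenvalues: 12.4018, -10.4018
Step 5: Signature = (# positive eigenvalues) - (# negative eigenvalues) = 0

0


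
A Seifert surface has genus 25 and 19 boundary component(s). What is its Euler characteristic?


chi = 2 - 2g - b
= 2 - 2*25 - 19
= 2 - 50 - 19 = -67

-67


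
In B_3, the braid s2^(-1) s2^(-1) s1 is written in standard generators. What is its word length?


The word length counts the number of generators (including inverses).
Listing each generator: s2^(-1), s2^(-1), s1
There are 3 generators in this braid word.

3


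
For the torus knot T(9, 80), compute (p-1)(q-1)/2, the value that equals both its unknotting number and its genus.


For a torus knot T(p,q), both the unknotting number and genus equal (p-1)(q-1)/2.
= (9-1)(80-1)/2
= 8*79/2
= 632/2 = 316

316


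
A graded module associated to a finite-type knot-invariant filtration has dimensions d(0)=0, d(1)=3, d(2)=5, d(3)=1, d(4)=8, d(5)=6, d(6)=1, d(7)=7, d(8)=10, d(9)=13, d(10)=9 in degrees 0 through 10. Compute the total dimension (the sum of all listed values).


Total dimension = d(0) + d(1) + ... + d(10)
= 0 + 3 + 5 + 1 + 8 + 6 + 1 + 7 + 10 + 13 + 9
= 63

63


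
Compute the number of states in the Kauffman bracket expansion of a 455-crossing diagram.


Each crossing contributes 2 choices (A-smoothing or B-smoothing).
Total states = 2^455 = 93035356709837681990313447409664580397266094167976711716030745495121828878514934185752454491361736391777602765602070775492429008462675968

93035356709837681990313447409664580397266094167976711716030745495121828878514934185752454491361736391777602765602070775492429008462675968


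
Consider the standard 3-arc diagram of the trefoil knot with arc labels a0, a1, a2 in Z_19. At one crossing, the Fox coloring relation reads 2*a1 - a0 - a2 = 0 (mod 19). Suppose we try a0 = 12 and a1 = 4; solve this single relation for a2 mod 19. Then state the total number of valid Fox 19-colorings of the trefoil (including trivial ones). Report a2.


Step 1: Apply the given crossing relation 2*a1 - a0 - a2 = 0 (mod 19).
  a2 = 2*a1 - a0 mod 19
  a2 = 2*4 - 12 mod 19
  a2 = 8 - 12 mod 19
  a2 = -4 mod 19 = 15
Step 2: The trefoil has determinant 3.
  Number of Fox p-colorings (p prime) is p^2 if p = 3, else p.
  Since 19 does not divide 3, only trivial (constant) colorings exist.
  (So the trial a0 = 12, a1 = 4 with a0 != a1 does NOT extend to a valid coloring of the whole trefoil: the other two crossing relations require 3*(a1 - a0) = 0 (mod 19), which fails.)
  Total colorings = 19
Step 3: a2 = 15, total Fox 19-colorings = 19

15


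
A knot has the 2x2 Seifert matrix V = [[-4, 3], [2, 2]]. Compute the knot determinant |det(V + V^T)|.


Step 1: Form V + V^T where V = [[-4, 3], [2, 2]]
  V^T = [[-4, 2], [3, 2]]
  V + V^T = [[-8, 5], [5, 4]]
Step 2: det(V + V^T) = (-8)*4 - 5*5
  = -32 - 25 = -57
Step 3: Knot determinant = |det(V + V^T)| = |-57| = 57

57


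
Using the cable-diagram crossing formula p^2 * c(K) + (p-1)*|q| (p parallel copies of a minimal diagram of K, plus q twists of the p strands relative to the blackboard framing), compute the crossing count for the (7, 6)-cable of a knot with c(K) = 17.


Step 1: Each of the c(K) crossings of the companion diagram becomes p*p = p^2 crossings among the p parallel strands, and each of the |q| twists s_1 s_2 ... s_(p-1) adds (p-1) crossings.
  Crossings = p^2 * c(K) + (p-1)*|q|
Step 2: = 7^2 * 17 + (7-1)*6
Step 3: = 49*17 + 6*6
Step 4: = 833 + 36 = 869

869


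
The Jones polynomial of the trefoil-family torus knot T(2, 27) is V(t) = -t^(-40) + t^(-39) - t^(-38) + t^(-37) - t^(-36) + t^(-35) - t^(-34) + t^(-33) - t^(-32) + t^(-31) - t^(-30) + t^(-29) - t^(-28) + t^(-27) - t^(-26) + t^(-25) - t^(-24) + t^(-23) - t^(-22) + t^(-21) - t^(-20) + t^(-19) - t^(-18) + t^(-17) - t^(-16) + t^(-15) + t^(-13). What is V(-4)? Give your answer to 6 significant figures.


Substituting t = -4 into V(t) = -t^(-40) + t^(-39) - t^(-38) + t^(-37) - t^(-36) + t^(-35) - t^(-34) + t^(-33) - t^(-32) + t^(-31) - t^(-30) + t^(-29) - t^(-28) + t^(-27) - t^(-26) + t^(-25) - t^(-24) + t^(-23) - t^(-22) + t^(-21) - t^(-20) + t^(-19) - t^(-18) + t^(-17) - t^(-16) + t^(-15) + t^(-13):
  (-)t^(-40) = -8.27181e-25
  (+)t^(-39) = -3.30872e-24
  (-)t^(-38) = -1.32349e-23
  (+)t^(-37) = -5.29396e-23
  (-)t^(-36) = -2.11758e-22
  (+)t^(-35) = -8.47033e-22
  (-)t^(-34) = -3.38813e-21
  (+)t^(-33) = -1.35525e-20
  (-)t^(-32) = -5.42101e-20
  (+)t^(-31) = -2.1684e-19
  (-)t^(-30) = -8.67362e-19
  (+)t^(-29) = -3.46945e-18
  (-)t^(-28) = -1.38778e-17
  (+)t^(-27) = -5.55112e-17
  (-)t^(-26) = -2.22045e-16
  (+)t^(-25) = -8.88178e-16
  (-)t^(-24) = -3.55271e-15
  (+)t^(-23) = -1.42109e-14
  (-)t^(-22) = -5.68434e-14
  (+)t^(-21) = -2.27374e-13
  (-)t^(-20) = -9.09495e-13
  (+)t^(-19) = -3.63798e-12
  (-)t^(-18) = -1.45519e-11
  (+)t^(-17) = -5.82077e-11
  (-)t^(-16) = -2.32831e-10
  (+)t^(-15) = -9.31323e-10
  (+)t^(-13) = -1.49012e-08
Sum = (-8.27181e-25) + (-3.30872e-24) + (-1.32349e-23) + (-5.29396e-23) + (-2.11758e-22) + (-8.47033e-22) + (-3.38813e-21) + (-1.35525e-20) + (-5.42101e-20) + (-2.1684e-19) + (-8.67362e-19) + (-3.46945e-18) + (-1.38778e-17) + (-5.55112e-17) + (-2.22045e-16) + (-8.88178e-16) + (-3.55271e-15) + (-1.42109e-14) + (-5.68434e-14) + (-2.27374e-13) + (-9.09495e-13) + (-3.63798e-12) + (-1.45519e-11) + (-5.82077e-11) + (-2.32831e-10) + (-9.31323e-10) + (-1.49012e-08)
= -1.614292463e-08
Rounded to 6 significant figures: -1.61429e-08

-1.61429e-08


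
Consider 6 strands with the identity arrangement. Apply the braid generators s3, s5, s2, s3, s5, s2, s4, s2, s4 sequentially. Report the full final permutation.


Starting with identity [1, 2, 3, 4, 5, 6].
Apply generators in sequence:
  After s3: [1, 2, 4, 3, 5, 6]
  After s5: [1, 2, 4, 3, 6, 5]
  After s2: [1, 4, 2, 3, 6, 5]
  After s3: [1, 4, 3, 2, 6, 5]
  After s5: [1, 4, 3, 2, 5, 6]
  After s2: [1, 3, 4, 2, 5, 6]
  After s4: [1, 3, 4, 5, 2, 6]
  After s2: [1, 4, 3, 5, 2, 6]
  After s4: [1, 4, 3, 2, 5, 6]
Final permutation: [1, 4, 3, 2, 5, 6]

[1, 4, 3, 2, 5, 6]


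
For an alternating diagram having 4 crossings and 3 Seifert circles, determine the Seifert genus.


For alternating knots, g = (c - s + 1)/2.
= (4 - 3 + 1)/2
= 2/2 = 1

1


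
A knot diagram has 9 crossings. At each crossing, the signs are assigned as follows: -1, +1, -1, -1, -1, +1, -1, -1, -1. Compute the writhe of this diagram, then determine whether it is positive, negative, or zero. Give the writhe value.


Step 1: Count positive crossings (+1).
Positive crossings: 2
Step 2: Count negative crossings (-1).
Negative crossings: 7
Step 3: Writhe = (positive) - (negative)
w = 2 - 7 = -5
Step 4: |w| = 5, and w is negative

-5


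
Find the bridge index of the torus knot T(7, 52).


The bridge number of T(p,q) is min(p,q).
min(7, 52) = 7

7


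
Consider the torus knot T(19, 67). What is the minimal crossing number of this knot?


For a torus knot T(p, q) with gcd(p,q)=1,
the crossing number is min(p*(q-1), q*(p-1)).
p*(q-1) = 19*66 = 1254
q*(p-1) = 67*18 = 1206
min(1254, 1206) = 1206

1206


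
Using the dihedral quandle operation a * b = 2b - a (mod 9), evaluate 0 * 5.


0 * 5 = 2*5 - 0 mod 9
= 10 - 0 mod 9
= 10 mod 9 = 1

1


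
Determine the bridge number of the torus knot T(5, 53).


The bridge number of T(p,q) is min(p,q).
min(5, 53) = 5

5


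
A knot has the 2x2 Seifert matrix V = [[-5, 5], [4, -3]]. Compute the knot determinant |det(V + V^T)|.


Step 1: Form V + V^T where V = [[-5, 5], [4, -3]]
  V^T = [[-5, 4], [5, -3]]
  V + V^T = [[-10, 9], [9, -6]]
Step 2: det(V + V^T) = (-10)*(-6) - 9*9
  = 60 - 81 = -21
Step 3: Knot determinant = |det(V + V^T)| = |-21| = 21

21


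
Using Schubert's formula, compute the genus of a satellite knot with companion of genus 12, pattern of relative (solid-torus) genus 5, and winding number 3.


Schubert: g(satellite) = g_rel(pattern) + |winding| * g(companion),
where g_rel(pattern) is the genus of the pattern relative to the solid torus.
= 5 + 3 * 12
= 5 + 36 = 41

41


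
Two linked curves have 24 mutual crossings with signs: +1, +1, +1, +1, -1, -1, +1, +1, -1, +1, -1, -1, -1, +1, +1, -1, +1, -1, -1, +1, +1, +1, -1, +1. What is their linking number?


Step 1: Count positive crossings: 14
Step 2: Count negative crossings: 10
Step 3: Sum of signs = 14 - 10 = 4
Step 4: Linking number = sum/2 = 4/2 = 2

2


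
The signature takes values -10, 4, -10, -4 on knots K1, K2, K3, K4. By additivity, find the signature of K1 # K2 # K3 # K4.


The signature is additive under connected sum.
signature(K1 # K2 # K3 # K4) = (-10) + (4) + (-10) + (-4)
= -20

-20


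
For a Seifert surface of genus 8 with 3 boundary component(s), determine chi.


chi = 2 - 2g - b
= 2 - 2*8 - 3
= 2 - 16 - 3 = -17

-17


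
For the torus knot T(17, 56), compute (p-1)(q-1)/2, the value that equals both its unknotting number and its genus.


For a torus knot T(p,q), both the unknotting number and genus equal (p-1)(q-1)/2.
= (17-1)(56-1)/2
= 16*55/2
= 880/2 = 440

440


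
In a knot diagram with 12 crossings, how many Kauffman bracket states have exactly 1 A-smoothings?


We choose which 1 of 12 crossings get A-smoothings.
C(12, 1) = 12! / (1! * 11!)
= 12

12


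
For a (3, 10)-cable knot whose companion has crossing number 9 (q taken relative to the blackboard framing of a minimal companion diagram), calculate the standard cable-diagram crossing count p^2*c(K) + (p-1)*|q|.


Step 1: Each of the c(K) crossings of the companion diagram becomes p*p = p^2 crossings among the p parallel strands, and each of the |q| twists s_1 s_2 ... s_(p-1) adds (p-1) crossings.
  Crossings = p^2 * c(K) + (p-1)*|q|
Step 2: = 3^2 * 9 + (3-1)*10
Step 3: = 9*9 + 2*10
Step 4: = 81 + 20 = 101

101


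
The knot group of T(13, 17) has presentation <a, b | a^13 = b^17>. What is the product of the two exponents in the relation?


The relation is a^13 = b^17.
Product of exponents = 13 * 17
= 221

221


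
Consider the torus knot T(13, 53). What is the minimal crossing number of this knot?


For a torus knot T(p, q) with gcd(p,q)=1,
the crossing number is min(p*(q-1), q*(p-1)).
p*(q-1) = 13*52 = 676
q*(p-1) = 53*12 = 636
min(676, 636) = 636

636


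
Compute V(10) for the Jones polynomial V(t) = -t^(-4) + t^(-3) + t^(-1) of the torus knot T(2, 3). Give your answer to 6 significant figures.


Substituting t = 10 into V(t) = -t^(-4) + t^(-3) + t^(-1):
  (-)t^(-4) = -0.0001
  (+)t^(-3) = 0.001
  (+)t^(-1) = 0.1
Sum = (-0.0001) + (0.001) + (0.1)
= 0.1009
Rounded to 6 significant figures: 0.1009

0.1009


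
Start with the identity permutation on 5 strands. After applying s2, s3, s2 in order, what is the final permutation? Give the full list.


Starting with identity [1, 2, 3, 4, 5].
Apply generators in sequence:
  After s2: [1, 3, 2, 4, 5]
  After s3: [1, 3, 4, 2, 5]
  After s2: [1, 4, 3, 2, 5]
Final permutation: [1, 4, 3, 2, 5]

[1, 4, 3, 2, 5]


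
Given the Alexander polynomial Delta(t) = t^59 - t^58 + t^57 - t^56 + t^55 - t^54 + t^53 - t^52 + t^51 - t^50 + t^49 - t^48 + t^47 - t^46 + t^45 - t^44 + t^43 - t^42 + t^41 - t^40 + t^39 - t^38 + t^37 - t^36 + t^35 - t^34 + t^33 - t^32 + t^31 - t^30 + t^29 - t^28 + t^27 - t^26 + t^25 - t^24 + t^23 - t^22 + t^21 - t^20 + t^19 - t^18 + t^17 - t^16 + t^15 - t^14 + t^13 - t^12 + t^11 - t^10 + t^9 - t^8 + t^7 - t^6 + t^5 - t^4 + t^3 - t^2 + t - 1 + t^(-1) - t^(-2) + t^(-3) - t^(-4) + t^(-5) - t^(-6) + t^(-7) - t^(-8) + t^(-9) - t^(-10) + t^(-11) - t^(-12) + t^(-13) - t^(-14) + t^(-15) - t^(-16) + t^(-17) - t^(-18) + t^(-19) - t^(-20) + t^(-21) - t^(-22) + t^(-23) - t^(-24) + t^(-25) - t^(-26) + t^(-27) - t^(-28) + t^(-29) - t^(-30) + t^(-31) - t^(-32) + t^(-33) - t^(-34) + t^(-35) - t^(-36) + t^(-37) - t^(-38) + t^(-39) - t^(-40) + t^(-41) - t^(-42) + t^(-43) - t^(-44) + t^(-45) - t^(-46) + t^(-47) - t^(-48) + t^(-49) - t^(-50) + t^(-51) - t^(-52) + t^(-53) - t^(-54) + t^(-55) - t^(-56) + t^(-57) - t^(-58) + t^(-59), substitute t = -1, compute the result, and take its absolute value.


Step 1: The polynomial has 119 terms with alternating signs, exponents from 59 down to -59.
Step 2: Substitute t = -1. The i-th term has coefficient (-1)^i and exponent (m-i),
  so its value is (-1)^i * (-1)^(m-i) = (-1)^m = -1 for every i.
Step 3: All 119 terms equal -1, so Delta(-1) = 119 * (-1) = -119
Step 4: |Delta(-1)| = 119

119


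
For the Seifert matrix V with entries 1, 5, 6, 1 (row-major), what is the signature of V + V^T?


Step 1: V + V^T = [[2, 11], [11, 2]]
Step 2: trace = 4, det = -117
Step 3: Discriminant = 4^2 - 4*(-117) = 484
Step 4: Eigenvalues: 13, -9
Step 5: Signature = (# positive eigenvalues) - (# negative eigenvalues) = 0

0


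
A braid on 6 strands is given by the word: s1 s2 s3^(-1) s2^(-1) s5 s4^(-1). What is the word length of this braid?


The word length counts the number of generators (including inverses).
Listing each generator: s1, s2, s3^(-1), s2^(-1), s5, s4^(-1)
There are 6 generators in this braid word.

6


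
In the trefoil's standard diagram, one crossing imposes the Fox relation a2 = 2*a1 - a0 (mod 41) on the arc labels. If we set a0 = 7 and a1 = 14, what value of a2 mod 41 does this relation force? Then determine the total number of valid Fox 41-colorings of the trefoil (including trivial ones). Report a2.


Step 1: Apply the given crossing relation 2*a1 - a0 - a2 = 0 (mod 41).
  a2 = 2*a1 - a0 mod 41
  a2 = 2*14 - 7 mod 41
  a2 = 28 - 7 mod 41
  a2 = 21 mod 41 = 21
Step 2: The trefoil has determinant 3.
  Number of Fox p-colorings (p prime) is p^2 if p = 3, else p.
  Since 41 does not divide 3, only trivial (constant) colorings exist.
  (So the trial a0 = 7, a1 = 14 with a0 != a1 does NOT extend to a valid coloring of the whole trefoil: the other two crossing relations require 3*(a1 - a0) = 0 (mod 41), which fails.)
  Total colorings = 41
Step 3: a2 = 21, total Fox 41-colorings = 41

21


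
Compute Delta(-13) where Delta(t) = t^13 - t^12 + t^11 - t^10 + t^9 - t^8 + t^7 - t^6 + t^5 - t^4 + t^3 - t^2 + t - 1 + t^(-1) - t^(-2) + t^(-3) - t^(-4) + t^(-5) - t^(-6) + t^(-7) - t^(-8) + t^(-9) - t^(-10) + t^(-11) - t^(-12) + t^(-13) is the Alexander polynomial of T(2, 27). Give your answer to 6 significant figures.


Substituting t = -13 into Delta(t) = t^13 - t^12 + t^11 - t^10 + t^9 - t^8 + t^7 - t^6 + t^5 - t^4 + t^3 - t^2 + t - 1 + t^(-1) - t^(-2) + t^(-3) - t^(-4) + t^(-5) - t^(-6) + t^(-7) - t^(-8) + t^(-9) - t^(-10) + t^(-11) - t^(-12) + t^(-13):
Term values: (-302875106592253) + (-23298085122481) + (-1792160394037) + (-137858491849) + (-10604499373) + (-815730721) + (-62748517) + (-4826809) + (-371293) + (-28561) + (-2197) + (-169) + (-13) + (-1) + (-0.0769231) + (-0.00591716) + (-0.000455166) + (-3.50128e-05) + (-2.69329e-06) + (-2.07176e-07) + (-1.59366e-08) + (-1.22589e-09) + (-9.42996e-11) + (-7.25382e-12) + (-5.57986e-13) + (-4.2922e-14) + (-3.30169e-15)
Sum = -3.281146988e+14
Rounded to 6 significant figures: -3.28115e+14

-3.28115e+14


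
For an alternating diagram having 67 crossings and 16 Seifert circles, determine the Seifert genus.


For alternating knots, g = (c - s + 1)/2.
= (67 - 16 + 1)/2
= 52/2 = 26

26


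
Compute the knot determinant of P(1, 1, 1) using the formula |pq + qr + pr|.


Step 1: Compute pq + qr + pr.
pq = 1*1 = 1
qr = 1*1 = 1
pr = 1*1 = 1
pq + qr + pr = 1 + 1 + 1 = 3
Step 2: Take absolute value.
det(P(1,1,1)) = |3| = 3

3


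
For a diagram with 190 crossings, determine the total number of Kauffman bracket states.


Each crossing contributes 2 choices (A-smoothing or B-smoothing).
Total states = 2^190 = 1569275433846670190958947355801916604025588861116008628224

1569275433846670190958947355801916604025588861116008628224


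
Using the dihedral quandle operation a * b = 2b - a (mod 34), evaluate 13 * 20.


13 * 20 = 2*20 - 13 mod 34
= 40 - 13 mod 34
= 27 mod 34 = 27

27


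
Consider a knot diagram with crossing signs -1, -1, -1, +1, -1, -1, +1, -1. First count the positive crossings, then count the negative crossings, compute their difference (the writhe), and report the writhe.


Step 1: Count positive crossings (+1).
Positive crossings: 2
Step 2: Count negative crossings (-1).
Negative crossings: 6
Step 3: Writhe = (positive) - (negative)
w = 2 - 6 = -4
Step 4: |w| = 4, and w is negative

-4


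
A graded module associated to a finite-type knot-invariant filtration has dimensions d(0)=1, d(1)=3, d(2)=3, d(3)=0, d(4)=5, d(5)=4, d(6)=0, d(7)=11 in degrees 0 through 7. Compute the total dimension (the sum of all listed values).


Total dimension = d(0) + d(1) + ... + d(7)
= 1 + 3 + 3 + 0 + 5 + 4 + 0 + 11
= 27

27


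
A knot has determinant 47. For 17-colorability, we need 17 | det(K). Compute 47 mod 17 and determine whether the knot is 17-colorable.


Step 1: A knot is p-colorable if and only if p divides its determinant.
Step 2: Compute 47 mod 17.
47 = 2 * 17 + 13
Step 3: 47 mod 17 = 13
Step 4: The knot is 17-colorable: no

13


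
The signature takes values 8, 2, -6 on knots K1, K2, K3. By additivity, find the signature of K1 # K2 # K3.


The signature is additive under connected sum.
signature(K1 # K2 # K3) = (8) + (2) + (-6)
= 4

4


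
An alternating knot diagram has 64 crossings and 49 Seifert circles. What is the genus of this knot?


For alternating knots, g = (c - s + 1)/2.
= (64 - 49 + 1)/2
= 16/2 = 8

8


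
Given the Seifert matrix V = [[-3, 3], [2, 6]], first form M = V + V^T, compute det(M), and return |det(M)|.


Step 1: Form V + V^T where V = [[-3, 3], [2, 6]]
  V^T = [[-3, 2], [3, 6]]
  V + V^T = [[-6, 5], [5, 12]]
Step 2: det(V + V^T) = (-6)*12 - 5*5
  = -72 - 25 = -97
Step 3: Knot determinant = |det(V + V^T)| = |-97| = 97

97


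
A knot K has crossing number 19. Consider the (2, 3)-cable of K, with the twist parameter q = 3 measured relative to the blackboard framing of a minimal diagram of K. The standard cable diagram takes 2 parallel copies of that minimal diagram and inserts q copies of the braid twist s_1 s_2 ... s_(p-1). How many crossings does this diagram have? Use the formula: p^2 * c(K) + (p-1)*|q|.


Step 1: Each of the c(K) crossings of the companion diagram becomes p*p = p^2 crossings among the p parallel strands, and each of the |q| twists s_1 s_2 ... s_(p-1) adds (p-1) crossings.
  Crossings = p^2 * c(K) + (p-1)*|q|
Step 2: = 2^2 * 19 + (2-1)*3
Step 3: = 4*19 + 1*3
Step 4: = 76 + 3 = 79

79


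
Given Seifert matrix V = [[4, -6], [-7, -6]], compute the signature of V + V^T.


Step 1: V + V^T = [[8, -13], [-13, -12]]
Step 2: trace = -4, det = -265
Step 3: Discriminant = (-4)^2 - 4*(-265) = 1076
Step 4: Eigenvalues: 14.4012, -18.4012
Step 5: Signature = (# positive eigenvalues) - (# negative eigenvalues) = 0

0


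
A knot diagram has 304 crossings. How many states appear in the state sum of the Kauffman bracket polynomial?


Each crossing contributes 2 choices (A-smoothing or B-smoothing).
Total states = 2^304 = 32592575621351777380295131014550050576823494298654980010178247189670100796213387298934358016

32592575621351777380295131014550050576823494298654980010178247189670100796213387298934358016


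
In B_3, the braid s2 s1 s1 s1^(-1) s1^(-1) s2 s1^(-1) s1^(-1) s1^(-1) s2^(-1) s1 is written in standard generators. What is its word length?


The word length counts the number of generators (including inverses).
Listing each generator: s2, s1, s1, s1^(-1), s1^(-1), s2, s1^(-1), s1^(-1), s1^(-1), s2^(-1), s1
There are 11 generators in this braid word.

11


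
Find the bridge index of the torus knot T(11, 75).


The bridge number of T(p,q) is min(p,q).
min(11, 75) = 11

11


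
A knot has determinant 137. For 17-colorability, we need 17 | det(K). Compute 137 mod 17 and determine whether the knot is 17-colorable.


Step 1: A knot is p-colorable if and only if p divides its determinant.
Step 2: Compute 137 mod 17.
137 = 8 * 17 + 1
Step 3: 137 mod 17 = 1
Step 4: The knot is 17-colorable: no

1


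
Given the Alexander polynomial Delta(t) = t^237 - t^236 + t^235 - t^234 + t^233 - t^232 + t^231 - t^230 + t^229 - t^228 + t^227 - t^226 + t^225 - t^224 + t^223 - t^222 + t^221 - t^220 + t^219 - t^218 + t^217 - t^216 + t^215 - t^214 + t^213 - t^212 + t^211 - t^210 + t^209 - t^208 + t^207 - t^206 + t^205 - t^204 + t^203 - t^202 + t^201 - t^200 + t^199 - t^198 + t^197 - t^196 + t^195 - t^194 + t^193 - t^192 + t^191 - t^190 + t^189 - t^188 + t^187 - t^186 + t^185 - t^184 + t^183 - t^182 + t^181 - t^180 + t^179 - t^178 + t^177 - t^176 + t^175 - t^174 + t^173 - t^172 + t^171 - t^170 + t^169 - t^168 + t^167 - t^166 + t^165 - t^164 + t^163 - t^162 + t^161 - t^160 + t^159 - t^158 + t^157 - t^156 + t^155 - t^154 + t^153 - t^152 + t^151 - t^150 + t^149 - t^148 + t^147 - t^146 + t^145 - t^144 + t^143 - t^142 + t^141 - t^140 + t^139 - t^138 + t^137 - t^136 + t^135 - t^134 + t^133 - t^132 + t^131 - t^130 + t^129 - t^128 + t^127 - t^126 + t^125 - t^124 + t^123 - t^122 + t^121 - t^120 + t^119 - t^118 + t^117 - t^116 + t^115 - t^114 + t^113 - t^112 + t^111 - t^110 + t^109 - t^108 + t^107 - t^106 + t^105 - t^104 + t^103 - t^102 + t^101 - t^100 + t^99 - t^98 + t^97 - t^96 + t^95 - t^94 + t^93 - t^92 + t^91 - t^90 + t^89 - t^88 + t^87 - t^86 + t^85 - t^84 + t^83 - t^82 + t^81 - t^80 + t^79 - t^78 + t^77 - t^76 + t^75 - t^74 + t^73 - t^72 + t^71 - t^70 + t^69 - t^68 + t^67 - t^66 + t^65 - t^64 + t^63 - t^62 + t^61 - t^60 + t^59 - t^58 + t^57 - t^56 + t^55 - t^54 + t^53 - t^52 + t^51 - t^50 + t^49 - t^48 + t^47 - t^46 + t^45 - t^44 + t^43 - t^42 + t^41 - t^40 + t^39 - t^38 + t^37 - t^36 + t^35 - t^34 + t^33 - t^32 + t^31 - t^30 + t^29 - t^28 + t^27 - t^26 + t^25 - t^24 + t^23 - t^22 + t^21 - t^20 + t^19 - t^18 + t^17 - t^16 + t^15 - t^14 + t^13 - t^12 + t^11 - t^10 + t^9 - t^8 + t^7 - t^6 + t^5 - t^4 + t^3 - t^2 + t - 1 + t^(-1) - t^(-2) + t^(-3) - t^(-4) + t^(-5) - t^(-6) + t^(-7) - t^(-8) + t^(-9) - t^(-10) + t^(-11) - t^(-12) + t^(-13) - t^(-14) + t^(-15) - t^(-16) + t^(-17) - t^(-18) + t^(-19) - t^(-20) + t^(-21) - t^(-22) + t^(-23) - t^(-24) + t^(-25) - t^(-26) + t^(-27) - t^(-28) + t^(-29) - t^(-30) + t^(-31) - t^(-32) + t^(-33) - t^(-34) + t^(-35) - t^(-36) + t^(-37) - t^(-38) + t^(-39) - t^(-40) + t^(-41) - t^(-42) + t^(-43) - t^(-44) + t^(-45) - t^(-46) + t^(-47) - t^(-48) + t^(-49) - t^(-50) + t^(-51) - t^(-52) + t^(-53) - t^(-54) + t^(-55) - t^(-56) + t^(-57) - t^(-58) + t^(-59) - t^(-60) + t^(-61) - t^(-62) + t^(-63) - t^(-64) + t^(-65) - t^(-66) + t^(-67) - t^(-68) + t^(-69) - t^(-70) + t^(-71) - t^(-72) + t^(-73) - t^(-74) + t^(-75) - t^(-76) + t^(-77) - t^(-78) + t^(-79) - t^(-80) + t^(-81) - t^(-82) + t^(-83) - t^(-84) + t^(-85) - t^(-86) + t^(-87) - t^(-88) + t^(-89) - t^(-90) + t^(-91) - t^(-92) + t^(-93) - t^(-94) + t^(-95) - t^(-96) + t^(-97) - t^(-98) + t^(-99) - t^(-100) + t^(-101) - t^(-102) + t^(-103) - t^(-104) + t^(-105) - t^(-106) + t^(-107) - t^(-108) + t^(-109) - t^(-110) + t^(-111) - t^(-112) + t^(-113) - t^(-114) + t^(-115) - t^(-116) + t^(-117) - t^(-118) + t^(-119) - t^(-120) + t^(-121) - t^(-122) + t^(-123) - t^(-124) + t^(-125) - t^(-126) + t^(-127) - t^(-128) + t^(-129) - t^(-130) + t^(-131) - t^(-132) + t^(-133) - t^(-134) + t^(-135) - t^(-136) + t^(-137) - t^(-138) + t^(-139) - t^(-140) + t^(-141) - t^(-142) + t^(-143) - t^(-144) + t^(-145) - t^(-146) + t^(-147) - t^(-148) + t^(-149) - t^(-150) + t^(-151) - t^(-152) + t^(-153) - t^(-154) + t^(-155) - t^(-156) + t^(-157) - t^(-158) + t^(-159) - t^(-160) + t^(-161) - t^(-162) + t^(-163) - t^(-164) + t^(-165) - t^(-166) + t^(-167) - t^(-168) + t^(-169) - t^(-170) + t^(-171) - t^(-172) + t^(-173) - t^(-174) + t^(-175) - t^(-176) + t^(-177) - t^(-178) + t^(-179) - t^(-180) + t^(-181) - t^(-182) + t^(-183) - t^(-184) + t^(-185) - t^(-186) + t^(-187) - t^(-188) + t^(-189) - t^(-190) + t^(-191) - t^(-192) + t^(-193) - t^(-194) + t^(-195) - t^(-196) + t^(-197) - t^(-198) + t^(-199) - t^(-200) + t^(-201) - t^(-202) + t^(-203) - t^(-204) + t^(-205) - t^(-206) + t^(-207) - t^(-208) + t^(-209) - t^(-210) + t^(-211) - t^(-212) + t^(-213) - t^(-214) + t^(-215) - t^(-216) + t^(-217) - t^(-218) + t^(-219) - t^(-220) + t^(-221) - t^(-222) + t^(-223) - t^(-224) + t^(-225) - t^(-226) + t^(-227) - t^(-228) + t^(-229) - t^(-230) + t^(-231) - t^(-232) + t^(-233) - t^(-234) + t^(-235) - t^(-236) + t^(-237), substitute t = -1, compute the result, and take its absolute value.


Step 1: The polynomial has 475 terms with alternating signs, exponents from 237 down to -237.
Step 2: Substitute t = -1. The i-th term has coefficient (-1)^i and exponent (m-i),
  so its value is (-1)^i * (-1)^(m-i) = (-1)^m = -1 for every i.
Step 3: All 475 terms equal -1, so Delta(-1) = 475 * (-1) = -475
Step 4: |Delta(-1)| = 475

475


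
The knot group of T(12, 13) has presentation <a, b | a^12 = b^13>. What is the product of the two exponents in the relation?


The relation is a^12 = b^13.
Product of exponents = 12 * 13
= 156

156


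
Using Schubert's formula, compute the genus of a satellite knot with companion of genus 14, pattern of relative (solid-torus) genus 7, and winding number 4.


Schubert: g(satellite) = g_rel(pattern) + |winding| * g(companion),
where g_rel(pattern) is the genus of the pattern relative to the solid torus.
= 7 + 4 * 14
= 7 + 56 = 63

63


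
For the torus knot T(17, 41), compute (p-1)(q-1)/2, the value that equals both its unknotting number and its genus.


For a torus knot T(p,q), both the unknotting number and genus equal (p-1)(q-1)/2.
= (17-1)(41-1)/2
= 16*40/2
= 640/2 = 320

320


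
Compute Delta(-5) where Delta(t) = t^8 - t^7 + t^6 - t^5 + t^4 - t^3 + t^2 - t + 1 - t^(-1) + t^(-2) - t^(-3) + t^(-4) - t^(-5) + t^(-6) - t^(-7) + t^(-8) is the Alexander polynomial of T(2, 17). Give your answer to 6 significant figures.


Substituting t = -5 into Delta(t) = t^8 - t^7 + t^6 - t^5 + t^4 - t^3 + t^2 - t + 1 - t^(-1) + t^(-2) - t^(-3) + t^(-4) - t^(-5) + t^(-6) - t^(-7) + t^(-8):
Term values: (390625) + (78125) + (15625) + (3125) + (625) + (125) + (25) + (5) + (1) + (0.2) + (0.04) + (0.008) + (0.0016) + (0.00032) + (6.4e-05) + (1.28e-05) + (2.56e-06)
Sum = 488281.25
Rounded to 6 significant figures: 488281

488281


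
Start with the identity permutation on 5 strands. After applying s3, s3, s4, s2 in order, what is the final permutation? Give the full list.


Starting with identity [1, 2, 3, 4, 5].
Apply generators in sequence:
  After s3: [1, 2, 4, 3, 5]
  After s3: [1, 2, 3, 4, 5]
  After s4: [1, 2, 3, 5, 4]
  After s2: [1, 3, 2, 5, 4]
Final permutation: [1, 3, 2, 5, 4]

[1, 3, 2, 5, 4]


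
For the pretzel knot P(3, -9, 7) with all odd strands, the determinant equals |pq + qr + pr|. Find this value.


Step 1: Compute pq + qr + pr.
pq = 3*(-9) = -27
qr = (-9)*7 = -63
pr = 3*7 = 21
pq + qr + pr = -27 + (-63) + 21 = -69
Step 2: Take absolute value.
det(P(3,-9,7)) = |-69| = 69

69


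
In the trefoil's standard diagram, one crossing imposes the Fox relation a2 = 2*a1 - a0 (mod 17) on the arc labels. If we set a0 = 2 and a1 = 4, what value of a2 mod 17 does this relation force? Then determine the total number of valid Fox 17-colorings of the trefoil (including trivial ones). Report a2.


Step 1: Apply the given crossing relation 2*a1 - a0 - a2 = 0 (mod 17).
  a2 = 2*a1 - a0 mod 17
  a2 = 2*4 - 2 mod 17
  a2 = 8 - 2 mod 17
  a2 = 6 mod 17 = 6
Step 2: The trefoil has determinant 3.
  Number of Fox p-colorings (p prime) is p^2 if p = 3, else p.
  Since 17 does not divide 3, only trivial (constant) colorings exist.
  (So the trial a0 = 2, a1 = 4 with a0 != a1 does NOT extend to a valid coloring of the whole trefoil: the other two crossing relations require 3*(a1 - a0) = 0 (mod 17), which fails.)
  Total colorings = 17
Step 3: a2 = 6, total Fox 17-colorings = 17

6


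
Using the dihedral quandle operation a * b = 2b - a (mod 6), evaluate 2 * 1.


2 * 1 = 2*1 - 2 mod 6
= 2 - 2 mod 6
= 0 mod 6 = 0

0


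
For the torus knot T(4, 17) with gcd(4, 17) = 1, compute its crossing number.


For a torus knot T(p, q) with gcd(p,q)=1,
the crossing number is min(p*(q-1), q*(p-1)).
p*(q-1) = 4*16 = 64
q*(p-1) = 17*3 = 51
min(64, 51) = 51

51


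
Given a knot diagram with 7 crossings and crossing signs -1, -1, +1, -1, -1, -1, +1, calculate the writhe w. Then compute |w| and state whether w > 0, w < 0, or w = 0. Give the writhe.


Step 1: Count positive crossings (+1).
Positive crossings: 2
Step 2: Count negative crossings (-1).
Negative crossings: 5
Step 3: Writhe = (positive) - (negative)
w = 2 - 5 = -3
Step 4: |w| = 3, and w is negative

-3


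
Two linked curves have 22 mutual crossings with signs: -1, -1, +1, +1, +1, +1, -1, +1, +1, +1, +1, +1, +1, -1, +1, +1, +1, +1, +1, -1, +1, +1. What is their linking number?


Step 1: Count positive crossings: 17
Step 2: Count negative crossings: 5
Step 3: Sum of signs = 17 - 5 = 12
Step 4: Linking number = sum/2 = 12/2 = 6

6


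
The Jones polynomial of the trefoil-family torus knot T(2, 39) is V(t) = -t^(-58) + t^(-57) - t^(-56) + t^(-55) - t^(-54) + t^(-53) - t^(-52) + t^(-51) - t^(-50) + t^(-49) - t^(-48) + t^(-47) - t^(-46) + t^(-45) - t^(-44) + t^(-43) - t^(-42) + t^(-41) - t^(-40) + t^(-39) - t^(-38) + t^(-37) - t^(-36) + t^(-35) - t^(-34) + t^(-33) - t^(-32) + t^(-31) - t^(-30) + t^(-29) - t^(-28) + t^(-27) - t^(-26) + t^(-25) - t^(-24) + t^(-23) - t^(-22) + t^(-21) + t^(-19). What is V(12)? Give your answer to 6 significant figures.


Substituting t = 12 into V(t) = -t^(-58) + t^(-57) - t^(-56) + t^(-55) - t^(-54) + t^(-53) - t^(-52) + t^(-51) - t^(-50) + t^(-49) - t^(-48) + t^(-47) - t^(-46) + t^(-45) - t^(-44) + t^(-43) - t^(-42) + t^(-41) - t^(-40) + t^(-39) - t^(-38) + t^(-37) - t^(-36) + t^(-35) - t^(-34) + t^(-33) - t^(-32) + t^(-31) - t^(-30) + t^(-29) - t^(-28) + t^(-27) - t^(-26) + t^(-25) - t^(-24) + t^(-23) - t^(-22) + t^(-21) + t^(-19):
  (-)t^(-58) = -2.55557e-63
  (+)t^(-57) = 3.06668e-62
  (-)t^(-56) = -3.68002e-61
  (+)t^(-55) = 4.41602e-60
  (-)t^(-54) = -5.29923e-59
  (+)t^(-53) = 6.35908e-58
  (-)t^(-52) = -7.63089e-57
  (+)t^(-51) = 9.15707e-56
  (-)t^(-50) = -1.09885e-54
  (+)t^(-49) = 1.31862e-53
  (-)t^(-48) = -1.58234e-52
  (+)t^(-47) = 1.89881e-51
  (-)t^(-46) = -2.27857e-50
  (+)t^(-45) = 2.73429e-49
  (-)t^(-44) = -3.28114e-48
  (+)t^(-43) = 3.93737e-47
  (-)t^(-42) = -4.72485e-46
  (+)t^(-41) = 5.66982e-45
  (-)t^(-40) = -6.80378e-44
  (+)t^(-39) = 8.16453e-43
  (-)t^(-38) = -9.79744e-42
  (+)t^(-37) = 1.17569e-40
  (-)t^(-36) = -1.41083e-39
  (+)t^(-35) = 1.693e-38
  (-)t^(-34) = -2.0316e-37
  (+)t^(-33) = 2.43792e-36
  (-)t^(-32) = -2.9255e-35
  (+)t^(-31) = 3.5106e-34
  (-)t^(-30) = -4.21272e-33
  (+)t^(-29) = 5.05526e-32
  (-)t^(-28) = -6.06632e-31
  (+)t^(-27) = 7.27958e-30
  (-)t^(-26) = -8.7355e-29
  (+)t^(-25) = 1.04826e-27
  (-)t^(-24) = -1.25791e-26
  (+)t^(-23) = 1.50949e-25
  (-)t^(-22) = -1.81139e-24
  (+)t^(-21) = 2.17367e-23
  (+)t^(-19) = 3.13009e-21
Sum = (-2.55557e-63) + (3.06668e-62) + (-3.68002e-61) + (4.41602e-60) + (-5.29923e-59) + (6.35908e-58) + (-7.63089e-57) + (9.15707e-56) + (-1.09885e-54) + (1.31862e-53) + (-1.58234e-52) + (1.89881e-51) + (-2.27857e-50) + (2.73429e-49) + (-3.28114e-48) + (3.93737e-47) + (-4.72485e-46) + (5.66982e-45) + (-6.80378e-44) + (8.16453e-43) + (-9.79744e-42) + (1.17569e-40) + (-1.41083e-39) + (1.693e-38) + (-2.0316e-37) + (2.43792e-36) + (-2.9255e-35) + (3.5106e-34) + (-4.21272e-33) + (5.05526e-32) + (-6.06632e-31) + (7.27958e-30) + (-8.7355e-29) + (1.04826e-27) + (-1.25791e-26) + (1.50949e-25) + (-1.81139e-24) + (2.17367e-23) + (3.13009e-21)
= 3.150151053e-21
Rounded to 6 significant figures: 3.15015e-21

3.15015e-21


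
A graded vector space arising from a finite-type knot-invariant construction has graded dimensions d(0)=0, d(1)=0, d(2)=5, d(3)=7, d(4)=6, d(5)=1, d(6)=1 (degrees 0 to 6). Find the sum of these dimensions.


Total dimension = d(0) + d(1) + ... + d(6)
= 0 + 0 + 5 + 7 + 6 + 1 + 1
= 20

20


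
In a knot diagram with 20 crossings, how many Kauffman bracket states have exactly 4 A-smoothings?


We choose which 4 of 20 crossings get A-smoothings.
C(20, 4) = 20! / (4! * 16!)
= 4845

4845


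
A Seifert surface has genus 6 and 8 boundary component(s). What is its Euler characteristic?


chi = 2 - 2g - b
= 2 - 2*6 - 8
= 2 - 12 - 8 = -18

-18


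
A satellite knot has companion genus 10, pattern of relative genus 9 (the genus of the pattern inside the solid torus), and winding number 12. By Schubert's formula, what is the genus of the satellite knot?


Schubert: g(satellite) = g_rel(pattern) + |winding| * g(companion),
where g_rel(pattern) is the genus of the pattern relative to the solid torus.
= 9 + 12 * 10
= 9 + 120 = 129

129


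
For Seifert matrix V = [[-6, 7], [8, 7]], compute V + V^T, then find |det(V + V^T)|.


Step 1: Form V + V^T where V = [[-6, 7], [8, 7]]
  V^T = [[-6, 8], [7, 7]]
  V + V^T = [[-12, 15], [15, 14]]
Step 2: det(V + V^T) = (-12)*14 - 15*15
  = -168 - 225 = -393
Step 3: Knot determinant = |det(V + V^T)| = |-393| = 393

393


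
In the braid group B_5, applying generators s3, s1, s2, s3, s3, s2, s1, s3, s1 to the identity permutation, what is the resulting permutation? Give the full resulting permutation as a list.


Starting with identity [1, 2, 3, 4, 5].
Apply generators in sequence:
  After s3: [1, 2, 4, 3, 5]
  After s1: [2, 1, 4, 3, 5]
  After s2: [2, 4, 1, 3, 5]
  After s3: [2, 4, 3, 1, 5]
  After s3: [2, 4, 1, 3, 5]
  After s2: [2, 1, 4, 3, 5]
  After s1: [1, 2, 4, 3, 5]
  After s3: [1, 2, 3, 4, 5]
  After s1: [2, 1, 3, 4, 5]
Final permutation: [2, 1, 3, 4, 5]

[2, 1, 3, 4, 5]


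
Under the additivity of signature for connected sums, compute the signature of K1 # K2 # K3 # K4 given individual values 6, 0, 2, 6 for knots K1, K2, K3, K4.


The signature is additive under connected sum.
signature(K1 # K2 # K3 # K4) = (6) + (0) + (2) + (6)
= 14

14


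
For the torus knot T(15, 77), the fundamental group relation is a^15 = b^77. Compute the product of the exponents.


The relation is a^15 = b^77.
Product of exponents = 15 * 77
= 1155

1155


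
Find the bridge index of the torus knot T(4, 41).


The bridge number of T(p,q) is min(p,q).
min(4, 41) = 4

4


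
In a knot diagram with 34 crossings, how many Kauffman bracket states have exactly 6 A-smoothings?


We choose which 6 of 34 crossings get A-smoothings.
C(34, 6) = 34! / (6! * 28!)
= 1344904

1344904


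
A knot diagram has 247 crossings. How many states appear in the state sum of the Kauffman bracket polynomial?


Each crossing contributes 2 choices (A-smoothing or B-smoothing).
Total states = 2^247 = 226156424291633194186662080095093570025917938800079226639565593765455331328

226156424291633194186662080095093570025917938800079226639565593765455331328


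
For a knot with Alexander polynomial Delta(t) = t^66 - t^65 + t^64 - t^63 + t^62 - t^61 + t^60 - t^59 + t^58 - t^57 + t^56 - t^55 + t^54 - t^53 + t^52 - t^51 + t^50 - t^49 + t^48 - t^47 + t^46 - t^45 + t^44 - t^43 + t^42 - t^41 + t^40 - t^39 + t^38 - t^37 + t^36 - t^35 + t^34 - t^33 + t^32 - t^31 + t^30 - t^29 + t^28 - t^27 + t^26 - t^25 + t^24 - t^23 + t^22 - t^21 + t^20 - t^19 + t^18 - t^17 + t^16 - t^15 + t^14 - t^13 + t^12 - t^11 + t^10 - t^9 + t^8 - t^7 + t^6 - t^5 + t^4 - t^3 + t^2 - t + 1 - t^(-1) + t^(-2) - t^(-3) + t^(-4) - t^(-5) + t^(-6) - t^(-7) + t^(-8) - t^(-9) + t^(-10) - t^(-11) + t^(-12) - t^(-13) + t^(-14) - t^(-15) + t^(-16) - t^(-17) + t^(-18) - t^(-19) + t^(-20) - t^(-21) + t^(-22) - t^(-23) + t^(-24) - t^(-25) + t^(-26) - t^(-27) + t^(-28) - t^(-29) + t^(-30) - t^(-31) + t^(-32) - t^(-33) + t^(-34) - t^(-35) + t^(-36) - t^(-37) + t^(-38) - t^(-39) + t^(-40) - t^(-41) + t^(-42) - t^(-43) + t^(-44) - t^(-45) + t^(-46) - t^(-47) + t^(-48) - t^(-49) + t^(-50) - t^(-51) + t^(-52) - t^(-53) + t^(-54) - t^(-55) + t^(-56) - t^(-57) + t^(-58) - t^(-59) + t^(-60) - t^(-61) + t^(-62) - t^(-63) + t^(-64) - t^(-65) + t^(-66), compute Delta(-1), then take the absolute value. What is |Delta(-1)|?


Step 1: The polynomial has 133 terms with alternating signs, exponents from 66 down to -66.
Step 2: Substitute t = -1. The i-th term has coefficient (-1)^i and exponent (m-i),
  so its value is (-1)^i * (-1)^(m-i) = (-1)^m = 1 for every i.
Step 3: All 133 terms equal 1, so Delta(-1) = 133 * (1) = 133
Step 4: |Delta(-1)| = 133

133


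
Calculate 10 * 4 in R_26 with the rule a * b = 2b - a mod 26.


10 * 4 = 2*4 - 10 mod 26
= 8 - 10 mod 26
= -2 mod 26 = 24

24


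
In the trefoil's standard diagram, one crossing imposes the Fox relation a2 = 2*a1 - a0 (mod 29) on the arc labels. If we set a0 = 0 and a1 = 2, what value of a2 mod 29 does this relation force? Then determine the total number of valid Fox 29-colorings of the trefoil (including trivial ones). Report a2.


Step 1: Apply the given crossing relation 2*a1 - a0 - a2 = 0 (mod 29).
  a2 = 2*a1 - a0 mod 29
  a2 = 2*2 - 0 mod 29
  a2 = 4 - 0 mod 29
  a2 = 4 mod 29 = 4
Step 2: The trefoil has determinant 3.
  Number of Fox p-colorings (p prime) is p^2 if p = 3, else p.
  Since 29 does not divide 3, only trivial (constant) colorings exist.
  (So the trial a0 = 0, a1 = 2 with a0 != a1 does NOT extend to a valid coloring of the whole trefoil: the other two crossing relations require 3*(a1 - a0) = 0 (mod 29), which fails.)
  Total colorings = 29
Step 3: a2 = 4, total Fox 29-colorings = 29

4
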